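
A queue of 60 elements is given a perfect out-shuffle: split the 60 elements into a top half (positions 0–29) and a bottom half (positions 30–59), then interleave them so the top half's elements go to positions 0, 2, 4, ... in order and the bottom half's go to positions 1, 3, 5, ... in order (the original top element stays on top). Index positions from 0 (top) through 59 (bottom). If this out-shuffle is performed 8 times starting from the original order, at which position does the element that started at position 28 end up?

Track the element's position through each out-shuffle:
28 → 56 → 53 → 47 → 35 → 11 → 22 → 44 → 29

29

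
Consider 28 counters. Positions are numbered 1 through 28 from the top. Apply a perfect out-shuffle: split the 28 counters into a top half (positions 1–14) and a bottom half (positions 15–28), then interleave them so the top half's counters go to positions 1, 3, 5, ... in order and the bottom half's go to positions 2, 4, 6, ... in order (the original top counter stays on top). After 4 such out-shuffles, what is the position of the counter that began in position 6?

27

Track the counter's position through each out-shuffle:
6 → 11 → 21 → 14 → 27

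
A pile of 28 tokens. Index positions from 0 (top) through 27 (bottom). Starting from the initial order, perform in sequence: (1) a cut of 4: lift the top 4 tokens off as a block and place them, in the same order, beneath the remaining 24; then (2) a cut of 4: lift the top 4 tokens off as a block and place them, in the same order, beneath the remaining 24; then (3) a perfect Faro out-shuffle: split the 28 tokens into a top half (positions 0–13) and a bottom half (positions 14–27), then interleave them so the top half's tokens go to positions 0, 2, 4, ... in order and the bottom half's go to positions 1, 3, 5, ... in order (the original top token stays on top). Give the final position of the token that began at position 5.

Track the token from position 5 forward through each operation:
  after op 1 (cut 4): 5 → 1
  after op 2 (cut 4): 1 → 25
  after op 3 (out-shuffle): 25 → 23

23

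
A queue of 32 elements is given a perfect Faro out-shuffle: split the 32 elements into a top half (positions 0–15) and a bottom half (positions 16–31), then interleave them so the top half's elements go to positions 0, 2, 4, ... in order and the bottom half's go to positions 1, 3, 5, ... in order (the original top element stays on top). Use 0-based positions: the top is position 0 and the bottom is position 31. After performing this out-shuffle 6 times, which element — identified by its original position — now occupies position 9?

Work backwards from position 9, undoing one out-shuffle at a time:
9 ← 20 ← 10 ← 5 ← 18 ← 9 ← 20
So the element now at position 9 started at position 20.

20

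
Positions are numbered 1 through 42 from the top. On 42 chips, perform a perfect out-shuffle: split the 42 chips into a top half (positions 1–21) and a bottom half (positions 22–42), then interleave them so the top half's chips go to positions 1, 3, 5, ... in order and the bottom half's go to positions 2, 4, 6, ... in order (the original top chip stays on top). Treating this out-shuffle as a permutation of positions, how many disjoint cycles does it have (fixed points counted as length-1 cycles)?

Trace each unvisited position around until it returns:
(1) (2 3 5 9 17 33 ... len 20) (4 7 13 25 8 15 ... len 20) (42)
4 cycles in total.

4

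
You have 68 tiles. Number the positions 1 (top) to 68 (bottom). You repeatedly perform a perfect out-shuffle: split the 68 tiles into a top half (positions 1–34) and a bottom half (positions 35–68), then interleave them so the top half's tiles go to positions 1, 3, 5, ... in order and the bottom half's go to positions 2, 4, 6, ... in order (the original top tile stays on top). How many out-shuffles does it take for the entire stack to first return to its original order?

66

The out-shuffle permutes the 68 positions with cycle lengths [1, 1, 66].
Every tile is home exactly when every cycle has completed a whole number of laps, i.e. after lcm(1, 66) = 66 out-shuffles.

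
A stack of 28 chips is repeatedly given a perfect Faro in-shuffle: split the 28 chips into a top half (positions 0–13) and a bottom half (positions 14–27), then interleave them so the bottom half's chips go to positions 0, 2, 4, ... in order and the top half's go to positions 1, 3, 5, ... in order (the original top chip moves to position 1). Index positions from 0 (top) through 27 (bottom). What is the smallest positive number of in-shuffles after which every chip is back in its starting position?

28

The in-shuffle permutes the 28 positions with cycle lengths [28].
Every chip is home exactly when every cycle has completed a whole number of laps, i.e. after lcm(28) = 28 in-shuffles.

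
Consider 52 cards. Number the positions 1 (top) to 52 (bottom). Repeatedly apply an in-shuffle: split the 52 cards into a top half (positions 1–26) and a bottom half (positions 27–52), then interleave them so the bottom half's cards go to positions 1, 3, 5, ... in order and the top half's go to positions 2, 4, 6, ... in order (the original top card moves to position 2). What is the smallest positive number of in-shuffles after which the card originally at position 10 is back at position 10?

Follow position 10 under repeated in-shuffles:
10 → 20 → 40 → 27 → 1 → 2 → 4 → 8 → ... → 10 (length 52)
It first returns after 52 in-shuffles.

52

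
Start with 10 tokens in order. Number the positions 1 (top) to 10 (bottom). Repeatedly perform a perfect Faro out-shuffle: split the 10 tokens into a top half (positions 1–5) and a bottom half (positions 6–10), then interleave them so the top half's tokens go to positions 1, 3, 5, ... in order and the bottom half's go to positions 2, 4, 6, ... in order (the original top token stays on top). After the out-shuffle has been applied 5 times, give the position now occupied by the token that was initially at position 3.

2

Track the token's position through each out-shuffle:
3 → 5 → 9 → 8 → 6 → 2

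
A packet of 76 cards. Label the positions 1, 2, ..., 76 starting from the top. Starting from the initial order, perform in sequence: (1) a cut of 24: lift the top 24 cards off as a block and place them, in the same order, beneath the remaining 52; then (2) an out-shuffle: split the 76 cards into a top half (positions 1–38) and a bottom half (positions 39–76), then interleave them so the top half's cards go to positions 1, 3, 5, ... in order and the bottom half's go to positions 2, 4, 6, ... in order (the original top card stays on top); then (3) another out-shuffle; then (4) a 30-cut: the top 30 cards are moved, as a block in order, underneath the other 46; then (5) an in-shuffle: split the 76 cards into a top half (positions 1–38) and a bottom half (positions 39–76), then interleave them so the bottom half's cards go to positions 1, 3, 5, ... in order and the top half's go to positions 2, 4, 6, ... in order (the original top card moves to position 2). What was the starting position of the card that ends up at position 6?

33

Undo the operations in reverse order, starting from position 6:
  undo op 5 (in-shuffle, from top half): 6 ← 3
  undo op 4 (cut 30): 3 ← 33
  undo op 3 (out-shuffle, from top half): 33 ← 17
  undo op 2 (out-shuffle, from top half): 17 ← 9
  undo op 1 (cut 24): 9 ← 33
So the card at position 6 came from original position 33.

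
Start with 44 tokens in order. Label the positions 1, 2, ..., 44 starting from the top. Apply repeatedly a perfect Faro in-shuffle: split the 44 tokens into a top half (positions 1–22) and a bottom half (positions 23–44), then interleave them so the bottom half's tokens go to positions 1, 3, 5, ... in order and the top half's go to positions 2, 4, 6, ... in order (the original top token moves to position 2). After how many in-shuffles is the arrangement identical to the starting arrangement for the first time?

The in-shuffle permutes the 44 positions with cycle lengths [2, 4, 4, 4, 6, 12, 12].
Every token is home exactly when every cycle has completed a whole number of laps, i.e. after lcm(2, 4, 6, 12) = 12 in-shuffles.

12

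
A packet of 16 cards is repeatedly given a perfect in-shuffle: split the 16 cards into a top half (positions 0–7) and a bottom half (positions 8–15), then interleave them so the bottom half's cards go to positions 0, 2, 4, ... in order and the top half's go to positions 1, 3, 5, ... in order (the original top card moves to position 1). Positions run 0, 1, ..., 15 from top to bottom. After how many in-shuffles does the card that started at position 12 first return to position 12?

Follow position 12 under repeated in-shuffles:
12 → 8 → 0 → 1 → 3 → 7 → 15 → 14 → 12
It first returns after 8 in-shuffles.

8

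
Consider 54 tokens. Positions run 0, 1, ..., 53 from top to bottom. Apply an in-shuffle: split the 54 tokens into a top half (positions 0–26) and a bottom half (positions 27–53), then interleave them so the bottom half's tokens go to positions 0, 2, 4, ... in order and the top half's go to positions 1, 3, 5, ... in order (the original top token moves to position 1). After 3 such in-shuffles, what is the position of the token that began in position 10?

Track the token's position through each in-shuffle:
10 → 21 → 43 → 32

32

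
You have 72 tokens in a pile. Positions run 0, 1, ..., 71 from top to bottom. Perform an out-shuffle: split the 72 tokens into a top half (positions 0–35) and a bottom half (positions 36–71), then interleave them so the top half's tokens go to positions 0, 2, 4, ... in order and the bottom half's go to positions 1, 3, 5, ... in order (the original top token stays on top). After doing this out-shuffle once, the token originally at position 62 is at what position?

Track the token's position through each out-shuffle:
62 → 53

53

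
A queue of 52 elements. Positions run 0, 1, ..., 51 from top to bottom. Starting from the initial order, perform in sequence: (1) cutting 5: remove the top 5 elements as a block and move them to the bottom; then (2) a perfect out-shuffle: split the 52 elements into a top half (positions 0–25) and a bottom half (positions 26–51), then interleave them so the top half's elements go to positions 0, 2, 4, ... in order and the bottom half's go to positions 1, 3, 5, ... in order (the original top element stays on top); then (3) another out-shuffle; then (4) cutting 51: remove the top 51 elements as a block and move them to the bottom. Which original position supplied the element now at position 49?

Undo the operations in reverse order, starting from position 49:
  undo op 4 (cut 51): 49 ← 48
  undo op 3 (out-shuffle, from top half): 48 ← 24
  undo op 2 (out-shuffle, from top half): 24 ← 12
  undo op 1 (cut 5): 12 ← 17
So the element at position 49 came from original position 17.

17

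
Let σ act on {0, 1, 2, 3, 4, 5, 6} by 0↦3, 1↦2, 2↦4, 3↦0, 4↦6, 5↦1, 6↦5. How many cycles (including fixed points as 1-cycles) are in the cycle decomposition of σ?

2

Cycle decomposition: (0 3) (1 2 4 6 5).
2 cycles.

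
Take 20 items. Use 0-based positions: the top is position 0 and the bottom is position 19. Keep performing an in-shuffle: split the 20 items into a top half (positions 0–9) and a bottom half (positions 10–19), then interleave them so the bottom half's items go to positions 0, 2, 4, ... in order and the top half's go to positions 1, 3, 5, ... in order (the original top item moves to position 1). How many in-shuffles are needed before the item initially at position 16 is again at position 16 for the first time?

Follow position 16 under repeated in-shuffles:
16 → 12 → 4 → 9 → 19 → 18 → 16
It first returns after 6 in-shuffles.

6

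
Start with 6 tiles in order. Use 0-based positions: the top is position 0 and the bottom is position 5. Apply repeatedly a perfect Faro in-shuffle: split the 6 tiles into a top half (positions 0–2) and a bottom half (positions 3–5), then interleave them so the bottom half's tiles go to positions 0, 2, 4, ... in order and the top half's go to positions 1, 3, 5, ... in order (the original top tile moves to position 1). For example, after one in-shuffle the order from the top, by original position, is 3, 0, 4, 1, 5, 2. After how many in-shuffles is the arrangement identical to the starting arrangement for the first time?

The in-shuffle permutes the 6 positions with cycle lengths [3, 3].
Every tile is home exactly when every cycle has completed a whole number of laps, i.e. after lcm(3) = 3 in-shuffles.

3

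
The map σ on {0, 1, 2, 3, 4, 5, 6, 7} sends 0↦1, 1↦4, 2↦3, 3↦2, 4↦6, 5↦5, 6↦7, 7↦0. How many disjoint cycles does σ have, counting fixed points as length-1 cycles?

3

Cycle decomposition: (0 1 4 6 7) (2 3) (5).
3 cycles.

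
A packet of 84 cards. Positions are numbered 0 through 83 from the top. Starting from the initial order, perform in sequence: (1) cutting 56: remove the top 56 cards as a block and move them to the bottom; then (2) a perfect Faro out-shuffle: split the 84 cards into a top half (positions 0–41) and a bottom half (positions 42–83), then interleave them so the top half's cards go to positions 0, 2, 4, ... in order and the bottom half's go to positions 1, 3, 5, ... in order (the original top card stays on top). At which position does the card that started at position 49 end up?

71

Track the card from position 49 forward through each operation:
  after op 1 (cut 56): 49 → 77
  after op 2 (out-shuffle): 77 → 71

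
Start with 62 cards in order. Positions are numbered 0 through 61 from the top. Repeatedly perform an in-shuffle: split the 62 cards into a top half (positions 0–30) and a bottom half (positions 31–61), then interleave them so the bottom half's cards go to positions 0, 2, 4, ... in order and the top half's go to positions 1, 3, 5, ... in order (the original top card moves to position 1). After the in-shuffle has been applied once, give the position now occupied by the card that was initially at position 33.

Track the card's position through each in-shuffle:
33 → 4

4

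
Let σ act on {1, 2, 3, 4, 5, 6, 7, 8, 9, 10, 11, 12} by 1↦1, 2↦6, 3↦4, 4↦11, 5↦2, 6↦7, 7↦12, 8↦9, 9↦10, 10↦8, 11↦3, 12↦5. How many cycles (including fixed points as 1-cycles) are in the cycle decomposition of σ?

4

Cycle decomposition: (1) (2 6 7 12 5) (3 4 11) (8 9 10).
4 cycles.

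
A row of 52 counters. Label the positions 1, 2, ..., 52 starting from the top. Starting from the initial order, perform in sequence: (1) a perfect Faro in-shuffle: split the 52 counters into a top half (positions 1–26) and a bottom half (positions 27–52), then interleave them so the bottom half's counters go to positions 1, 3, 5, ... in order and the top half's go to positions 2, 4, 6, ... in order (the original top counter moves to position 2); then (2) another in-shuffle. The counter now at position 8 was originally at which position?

2

Undo the operations in reverse order, starting from position 8:
  undo op 2 (in-shuffle, from top half): 8 ← 4
  undo op 1 (in-shuffle, from top half): 4 ← 2
So the counter at position 8 came from original position 2.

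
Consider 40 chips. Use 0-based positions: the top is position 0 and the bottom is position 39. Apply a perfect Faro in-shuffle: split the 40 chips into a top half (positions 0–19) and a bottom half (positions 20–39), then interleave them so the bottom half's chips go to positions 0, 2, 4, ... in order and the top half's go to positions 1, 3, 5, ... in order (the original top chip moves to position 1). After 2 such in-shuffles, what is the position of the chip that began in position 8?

Track the chip's position through each in-shuffle:
8 → 17 → 35

35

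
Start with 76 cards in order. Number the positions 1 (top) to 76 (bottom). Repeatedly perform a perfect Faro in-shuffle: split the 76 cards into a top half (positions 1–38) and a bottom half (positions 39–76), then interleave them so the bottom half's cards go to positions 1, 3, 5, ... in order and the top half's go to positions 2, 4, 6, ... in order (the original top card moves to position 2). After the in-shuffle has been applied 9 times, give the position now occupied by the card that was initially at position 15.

Track the card's position through each in-shuffle:
15 → 30 → 60 → 43 → 9 → 18 → 36 → 72 → 67 → 57

57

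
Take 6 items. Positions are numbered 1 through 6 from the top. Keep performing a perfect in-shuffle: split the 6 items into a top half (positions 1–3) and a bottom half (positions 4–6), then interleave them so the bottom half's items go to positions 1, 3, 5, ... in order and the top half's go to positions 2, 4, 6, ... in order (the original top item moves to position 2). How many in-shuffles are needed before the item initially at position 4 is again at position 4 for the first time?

Follow position 4 under repeated in-shuffles:
4 → 1 → 2 → 4
It first returns after 3 in-shuffles.

3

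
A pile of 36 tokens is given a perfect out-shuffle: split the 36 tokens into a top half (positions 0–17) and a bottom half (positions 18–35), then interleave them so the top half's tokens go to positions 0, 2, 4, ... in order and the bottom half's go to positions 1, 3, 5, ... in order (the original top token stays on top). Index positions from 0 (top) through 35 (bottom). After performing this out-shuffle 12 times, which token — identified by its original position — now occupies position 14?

14

Work backwards from position 14, undoing one out-shuffle at a time:
14 ← 7 ← 21 ← 28 ← 14 ← 7 ← 21 ← 28 ← 14 ← 7 ← 21 ← 28 ← 14
So the token now at position 14 started at position 14.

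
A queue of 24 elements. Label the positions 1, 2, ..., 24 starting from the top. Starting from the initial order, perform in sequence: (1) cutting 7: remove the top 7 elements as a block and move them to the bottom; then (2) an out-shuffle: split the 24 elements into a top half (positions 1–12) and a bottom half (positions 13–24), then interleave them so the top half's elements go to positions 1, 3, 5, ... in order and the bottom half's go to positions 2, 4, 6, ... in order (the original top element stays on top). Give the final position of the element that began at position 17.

Track the element from position 17 forward through each operation:
  after op 1 (cut 7): 17 → 10
  after op 2 (out-shuffle): 10 → 19

19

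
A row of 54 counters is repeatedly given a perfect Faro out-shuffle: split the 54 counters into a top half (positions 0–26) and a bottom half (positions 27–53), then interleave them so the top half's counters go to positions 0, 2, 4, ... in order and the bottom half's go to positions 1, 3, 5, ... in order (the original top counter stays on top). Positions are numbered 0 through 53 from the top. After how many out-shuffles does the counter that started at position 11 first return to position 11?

52

Follow position 11 under repeated out-shuffles:
11 → 22 → 44 → 35 → 17 → 34 → 15 → 30 → ... → 11 (length 52)
It first returns after 52 out-shuffles.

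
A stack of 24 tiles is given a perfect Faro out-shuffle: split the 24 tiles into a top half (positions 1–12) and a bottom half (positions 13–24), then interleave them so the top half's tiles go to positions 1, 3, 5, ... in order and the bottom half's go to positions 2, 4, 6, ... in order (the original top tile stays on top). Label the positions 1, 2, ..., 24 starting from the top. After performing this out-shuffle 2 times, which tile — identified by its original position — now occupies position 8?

20

Work backwards from position 8, undoing one out-shuffle at a time:
8 ← 16 ← 20
So the tile now at position 8 started at position 20.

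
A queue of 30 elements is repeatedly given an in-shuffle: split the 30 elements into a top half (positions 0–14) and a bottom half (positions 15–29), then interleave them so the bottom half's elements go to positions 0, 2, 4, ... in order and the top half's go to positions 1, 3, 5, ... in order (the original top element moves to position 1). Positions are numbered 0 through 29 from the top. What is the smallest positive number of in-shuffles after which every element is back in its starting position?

5

The in-shuffle permutes the 30 positions with cycle lengths [5, 5, 5, 5, 5, 5].
Every element is home exactly when every cycle has completed a whole number of laps, i.e. after lcm(5) = 5 in-shuffles.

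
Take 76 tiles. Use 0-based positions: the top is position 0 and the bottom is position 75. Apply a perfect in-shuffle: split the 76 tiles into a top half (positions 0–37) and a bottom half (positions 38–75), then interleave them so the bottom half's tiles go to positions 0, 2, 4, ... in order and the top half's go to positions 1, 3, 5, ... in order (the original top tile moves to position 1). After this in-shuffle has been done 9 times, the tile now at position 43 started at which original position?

Work backwards from position 43, undoing one in-shuffle at a time:
43 ← 21 ← 10 ← 43 ← 21 ← 10 ← 43 ← 21 ← 10 ← 43
So the tile now at position 43 started at position 43.

43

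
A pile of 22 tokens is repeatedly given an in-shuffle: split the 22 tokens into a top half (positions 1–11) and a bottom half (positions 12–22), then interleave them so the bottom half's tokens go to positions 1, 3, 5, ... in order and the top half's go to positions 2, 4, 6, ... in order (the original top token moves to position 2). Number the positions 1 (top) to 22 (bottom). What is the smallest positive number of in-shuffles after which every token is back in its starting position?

11

The in-shuffle permutes the 22 positions with cycle lengths [11, 11].
Every token is home exactly when every cycle has completed a whole number of laps, i.e. after lcm(11) = 11 in-shuffles.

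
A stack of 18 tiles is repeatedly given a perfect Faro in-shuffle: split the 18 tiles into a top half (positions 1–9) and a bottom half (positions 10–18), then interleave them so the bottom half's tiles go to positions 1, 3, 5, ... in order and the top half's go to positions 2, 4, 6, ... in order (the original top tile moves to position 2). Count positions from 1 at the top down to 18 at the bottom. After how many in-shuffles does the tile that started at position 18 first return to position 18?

Follow position 18 under repeated in-shuffles:
18 → 17 → 15 → 11 → 3 → 6 → 12 → 5 → 10 → 1 → 2 → 4 → 8 → 16 → 13 → 7 → 14 → 9 → 18
It first returns after 18 in-shuffles.

18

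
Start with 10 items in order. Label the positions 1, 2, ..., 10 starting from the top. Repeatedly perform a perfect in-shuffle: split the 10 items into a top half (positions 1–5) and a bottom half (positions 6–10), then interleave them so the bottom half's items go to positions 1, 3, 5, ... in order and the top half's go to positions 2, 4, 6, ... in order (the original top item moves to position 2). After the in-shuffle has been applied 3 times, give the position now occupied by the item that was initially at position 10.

3

Track the item's position through each in-shuffle:
10 → 9 → 7 → 3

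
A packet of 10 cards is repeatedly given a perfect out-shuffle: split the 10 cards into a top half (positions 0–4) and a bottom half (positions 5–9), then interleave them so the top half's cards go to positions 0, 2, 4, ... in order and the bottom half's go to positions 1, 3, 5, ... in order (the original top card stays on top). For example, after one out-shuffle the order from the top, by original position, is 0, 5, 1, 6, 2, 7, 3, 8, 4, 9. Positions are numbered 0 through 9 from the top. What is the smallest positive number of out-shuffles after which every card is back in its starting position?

The out-shuffle permutes the 10 positions with cycle lengths [1, 1, 2, 6].
Every card is home exactly when every cycle has completed a whole number of laps, i.e. after lcm(1, 2, 6) = 6 out-shuffles.

6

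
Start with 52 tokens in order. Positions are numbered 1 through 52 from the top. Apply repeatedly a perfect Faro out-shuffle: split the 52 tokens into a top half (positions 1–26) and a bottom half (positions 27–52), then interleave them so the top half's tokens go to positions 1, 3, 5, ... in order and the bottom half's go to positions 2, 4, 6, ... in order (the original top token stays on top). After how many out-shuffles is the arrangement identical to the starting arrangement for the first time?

8

The out-shuffle permutes the 52 positions with cycle lengths [1, 1, 2, 8, 8, 8, 8, 8, 8].
Every token is home exactly when every cycle has completed a whole number of laps, i.e. after lcm(1, 2, 8) = 8 out-shuffles.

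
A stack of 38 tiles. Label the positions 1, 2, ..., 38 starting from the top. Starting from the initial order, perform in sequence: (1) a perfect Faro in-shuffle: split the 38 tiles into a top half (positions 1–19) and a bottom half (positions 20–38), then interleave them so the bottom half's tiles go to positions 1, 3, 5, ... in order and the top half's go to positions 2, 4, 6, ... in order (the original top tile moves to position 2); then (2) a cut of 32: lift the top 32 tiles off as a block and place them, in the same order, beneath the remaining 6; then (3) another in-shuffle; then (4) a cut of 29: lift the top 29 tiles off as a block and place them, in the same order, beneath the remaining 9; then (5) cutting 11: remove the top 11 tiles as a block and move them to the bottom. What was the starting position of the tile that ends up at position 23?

Undo the operations in reverse order, starting from position 23:
  undo op 5 (cut 11): 23 ← 34
  undo op 4 (cut 29): 34 ← 25
  undo op 3 (in-shuffle, from bottom half): 25 ← 32
  undo op 2 (cut 32): 32 ← 26
  undo op 1 (in-shuffle, from top half): 26 ← 13
So the tile at position 23 came from original position 13.

13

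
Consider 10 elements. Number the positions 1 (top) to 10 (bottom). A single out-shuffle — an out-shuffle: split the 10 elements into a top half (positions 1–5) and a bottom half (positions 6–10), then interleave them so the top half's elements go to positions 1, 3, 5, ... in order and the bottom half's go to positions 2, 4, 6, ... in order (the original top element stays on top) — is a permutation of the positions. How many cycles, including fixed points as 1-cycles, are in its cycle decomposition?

4

Trace each unvisited position around until it returns:
(1) (2 3 5 9 8 6) (4 7) (10)
4 cycles in total.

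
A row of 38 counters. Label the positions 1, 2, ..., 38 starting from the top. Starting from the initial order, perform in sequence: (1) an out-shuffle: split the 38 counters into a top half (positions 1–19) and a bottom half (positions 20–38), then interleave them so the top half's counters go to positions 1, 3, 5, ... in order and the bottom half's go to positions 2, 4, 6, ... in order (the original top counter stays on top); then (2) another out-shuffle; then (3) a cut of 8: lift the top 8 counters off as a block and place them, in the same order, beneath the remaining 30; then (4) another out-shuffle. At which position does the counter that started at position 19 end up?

18

Track the counter from position 19 forward through each operation:
  after op 1 (out-shuffle): 19 → 37
  after op 2 (out-shuffle): 37 → 36
  after op 3 (cut 8): 36 → 28
  after op 4 (out-shuffle): 28 → 18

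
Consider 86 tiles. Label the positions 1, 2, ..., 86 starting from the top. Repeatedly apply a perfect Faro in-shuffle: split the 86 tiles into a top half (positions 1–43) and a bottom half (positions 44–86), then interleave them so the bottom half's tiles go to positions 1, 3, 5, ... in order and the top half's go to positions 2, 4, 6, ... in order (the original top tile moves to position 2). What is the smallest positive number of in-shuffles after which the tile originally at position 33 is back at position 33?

Follow position 33 under repeated in-shuffles:
33 → 66 → 45 → 3 → 6 → 12 → 24 → 48 → ... → 33 (length 28)
It first returns after 28 in-shuffles.

28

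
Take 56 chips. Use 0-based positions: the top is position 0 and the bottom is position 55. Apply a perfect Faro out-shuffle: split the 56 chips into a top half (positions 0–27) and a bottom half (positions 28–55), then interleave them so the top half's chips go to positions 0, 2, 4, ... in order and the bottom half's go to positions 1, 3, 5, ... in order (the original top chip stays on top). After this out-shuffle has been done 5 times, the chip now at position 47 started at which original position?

Work backwards from position 47, undoing one out-shuffle at a time:
47 ← 51 ← 53 ← 54 ← 27 ← 41
So the chip now at position 47 started at position 41.

41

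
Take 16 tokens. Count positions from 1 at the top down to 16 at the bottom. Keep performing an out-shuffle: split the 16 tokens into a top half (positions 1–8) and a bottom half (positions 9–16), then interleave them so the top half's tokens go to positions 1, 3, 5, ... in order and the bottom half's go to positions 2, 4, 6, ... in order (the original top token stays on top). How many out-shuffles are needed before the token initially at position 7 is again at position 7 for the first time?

4

Follow position 7 under repeated out-shuffles:
7 → 13 → 10 → 4 → 7
It first returns after 4 out-shuffles.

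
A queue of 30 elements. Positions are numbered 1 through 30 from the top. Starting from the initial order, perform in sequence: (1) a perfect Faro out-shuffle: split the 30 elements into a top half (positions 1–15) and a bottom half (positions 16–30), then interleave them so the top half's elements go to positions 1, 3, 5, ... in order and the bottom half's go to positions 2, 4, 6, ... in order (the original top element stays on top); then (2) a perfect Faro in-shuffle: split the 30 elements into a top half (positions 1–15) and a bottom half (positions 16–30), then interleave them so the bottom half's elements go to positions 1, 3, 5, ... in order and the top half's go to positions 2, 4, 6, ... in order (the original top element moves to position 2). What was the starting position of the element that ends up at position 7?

Undo the operations in reverse order, starting from position 7:
  undo op 2 (in-shuffle, from bottom half): 7 ← 19
  undo op 1 (out-shuffle, from top half): 19 ← 10
So the element at position 7 came from original position 10.

10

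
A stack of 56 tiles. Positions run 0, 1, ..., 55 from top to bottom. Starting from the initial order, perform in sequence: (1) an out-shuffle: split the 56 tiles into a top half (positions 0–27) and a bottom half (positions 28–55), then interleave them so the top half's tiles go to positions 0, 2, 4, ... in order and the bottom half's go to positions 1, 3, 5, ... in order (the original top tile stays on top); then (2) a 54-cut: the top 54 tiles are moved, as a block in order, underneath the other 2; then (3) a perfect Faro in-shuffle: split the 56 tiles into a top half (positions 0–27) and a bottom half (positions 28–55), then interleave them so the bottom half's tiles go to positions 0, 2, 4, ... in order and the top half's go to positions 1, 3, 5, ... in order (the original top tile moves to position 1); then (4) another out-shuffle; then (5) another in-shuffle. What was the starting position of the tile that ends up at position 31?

Undo the operations in reverse order, starting from position 31:
  undo op 5 (in-shuffle, from top half): 31 ← 15
  undo op 4 (out-shuffle, from bottom half): 15 ← 35
  undo op 3 (in-shuffle, from top half): 35 ← 17
  undo op 2 (cut 54): 17 ← 15
  undo op 1 (out-shuffle, from bottom half): 15 ← 35
So the tile at position 31 came from original position 35.

35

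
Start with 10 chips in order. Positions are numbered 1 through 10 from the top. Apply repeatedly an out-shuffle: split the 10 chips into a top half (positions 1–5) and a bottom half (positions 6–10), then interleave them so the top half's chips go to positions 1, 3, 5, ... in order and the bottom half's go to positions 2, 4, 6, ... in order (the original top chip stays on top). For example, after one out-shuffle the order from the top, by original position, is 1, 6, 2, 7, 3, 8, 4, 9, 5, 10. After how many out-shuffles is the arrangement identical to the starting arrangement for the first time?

6

The out-shuffle permutes the 10 positions with cycle lengths [1, 1, 2, 6].
Every chip is home exactly when every cycle has completed a whole number of laps, i.e. after lcm(1, 2, 6) = 6 out-shuffles.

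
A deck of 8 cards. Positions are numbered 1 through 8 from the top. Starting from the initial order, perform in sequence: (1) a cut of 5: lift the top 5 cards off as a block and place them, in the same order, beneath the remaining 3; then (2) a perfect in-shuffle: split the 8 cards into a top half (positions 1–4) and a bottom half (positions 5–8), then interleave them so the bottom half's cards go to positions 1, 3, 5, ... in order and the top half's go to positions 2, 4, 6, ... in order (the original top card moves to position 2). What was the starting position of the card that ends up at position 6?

Undo the operations in reverse order, starting from position 6:
  undo op 2 (in-shuffle, from top half): 6 ← 3
  undo op 1 (cut 5): 3 ← 8
So the card at position 6 came from original position 8.

8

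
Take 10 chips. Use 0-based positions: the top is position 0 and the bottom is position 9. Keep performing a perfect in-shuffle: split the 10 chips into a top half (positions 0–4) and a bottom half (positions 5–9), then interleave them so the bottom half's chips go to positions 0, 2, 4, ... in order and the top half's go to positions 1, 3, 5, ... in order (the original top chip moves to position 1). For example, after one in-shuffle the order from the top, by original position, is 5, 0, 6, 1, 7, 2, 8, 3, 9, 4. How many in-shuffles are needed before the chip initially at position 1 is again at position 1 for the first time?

Follow position 1 under repeated in-shuffles:
1 → 3 → 7 → 4 → 9 → 8 → 6 → 2 → 5 → 0 → 1
It first returns after 10 in-shuffles.

10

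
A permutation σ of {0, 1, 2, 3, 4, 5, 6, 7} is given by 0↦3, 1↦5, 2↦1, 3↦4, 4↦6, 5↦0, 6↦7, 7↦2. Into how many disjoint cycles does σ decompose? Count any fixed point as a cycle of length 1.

Cycle decomposition: (0 3 4 6 7 2 1 5).
1 cycle.

1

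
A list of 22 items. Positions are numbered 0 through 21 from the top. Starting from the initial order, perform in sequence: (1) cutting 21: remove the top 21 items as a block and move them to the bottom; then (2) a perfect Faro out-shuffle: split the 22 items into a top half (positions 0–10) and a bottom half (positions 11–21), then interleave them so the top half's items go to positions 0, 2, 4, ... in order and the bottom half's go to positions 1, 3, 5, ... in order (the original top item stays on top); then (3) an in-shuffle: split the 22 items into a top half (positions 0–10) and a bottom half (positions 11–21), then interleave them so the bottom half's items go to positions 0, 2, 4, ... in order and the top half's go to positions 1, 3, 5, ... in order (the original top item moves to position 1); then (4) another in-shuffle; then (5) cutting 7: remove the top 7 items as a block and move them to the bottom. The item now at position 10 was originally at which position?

Undo the operations in reverse order, starting from position 10:
  undo op 5 (cut 7): 10 ← 17
  undo op 4 (in-shuffle, from top half): 17 ← 8
  undo op 3 (in-shuffle, from bottom half): 8 ← 15
  undo op 2 (out-shuffle, from bottom half): 15 ← 18
  undo op 1 (cut 21): 18 ← 17
So the item at position 10 came from original position 17.

17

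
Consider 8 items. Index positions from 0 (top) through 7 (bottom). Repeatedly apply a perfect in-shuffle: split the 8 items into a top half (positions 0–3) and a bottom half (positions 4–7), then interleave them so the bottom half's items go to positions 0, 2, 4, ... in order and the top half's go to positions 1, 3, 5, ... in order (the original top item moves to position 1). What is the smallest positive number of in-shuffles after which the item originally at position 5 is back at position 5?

2

Follow position 5 under repeated in-shuffles:
5 → 2 → 5
It first returns after 2 in-shuffles.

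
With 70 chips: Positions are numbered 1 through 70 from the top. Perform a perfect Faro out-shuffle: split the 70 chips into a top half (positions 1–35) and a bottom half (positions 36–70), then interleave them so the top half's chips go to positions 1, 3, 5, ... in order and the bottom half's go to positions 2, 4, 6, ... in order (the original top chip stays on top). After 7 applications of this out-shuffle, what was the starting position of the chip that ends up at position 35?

Work backwards from position 35, undoing one out-shuffle at a time:
35 ← 18 ← 44 ← 57 ← 29 ← 15 ← 8 ← 39
So the chip now at position 35 started at position 39.

39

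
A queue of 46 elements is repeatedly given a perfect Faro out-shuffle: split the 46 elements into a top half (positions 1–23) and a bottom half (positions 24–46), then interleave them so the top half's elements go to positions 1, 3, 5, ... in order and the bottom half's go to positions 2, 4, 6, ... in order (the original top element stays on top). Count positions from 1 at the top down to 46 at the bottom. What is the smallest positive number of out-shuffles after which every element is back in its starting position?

12

The out-shuffle permutes the 46 positions with cycle lengths [1, 1, 2, 4, 4, 4, 6, 12, 12].
Every element is home exactly when every cycle has completed a whole number of laps, i.e. after lcm(1, 2, 4, 6, 12) = 12 out-shuffles.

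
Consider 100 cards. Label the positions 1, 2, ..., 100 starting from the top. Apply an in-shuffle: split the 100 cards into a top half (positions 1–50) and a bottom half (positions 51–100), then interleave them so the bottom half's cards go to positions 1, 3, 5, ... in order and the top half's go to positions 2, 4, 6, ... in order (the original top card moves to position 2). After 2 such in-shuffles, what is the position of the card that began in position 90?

Track the card's position through each in-shuffle:
90 → 79 → 57

57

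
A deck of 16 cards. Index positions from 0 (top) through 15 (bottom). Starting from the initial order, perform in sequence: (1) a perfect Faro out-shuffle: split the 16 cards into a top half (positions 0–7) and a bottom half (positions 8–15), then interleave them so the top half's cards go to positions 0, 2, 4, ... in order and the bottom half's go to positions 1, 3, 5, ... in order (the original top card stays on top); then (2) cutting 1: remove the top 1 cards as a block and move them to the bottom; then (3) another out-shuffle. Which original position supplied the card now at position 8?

Undo the operations in reverse order, starting from position 8:
  undo op 3 (out-shuffle, from top half): 8 ← 4
  undo op 2 (cut 1): 4 ← 5
  undo op 1 (out-shuffle, from bottom half): 5 ← 10
So the card at position 8 came from original position 10.

10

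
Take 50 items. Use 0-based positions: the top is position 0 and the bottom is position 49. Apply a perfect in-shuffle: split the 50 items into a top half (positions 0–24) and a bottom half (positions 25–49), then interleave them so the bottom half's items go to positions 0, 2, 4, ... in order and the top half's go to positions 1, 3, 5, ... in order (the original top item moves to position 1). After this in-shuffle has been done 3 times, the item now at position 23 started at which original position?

Work backwards from position 23, undoing one in-shuffle at a time:
23 ← 11 ← 5 ← 2
So the item now at position 23 started at position 2.

2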